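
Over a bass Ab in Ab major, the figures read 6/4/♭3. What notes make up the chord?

Ab, Cb, Db, F

A third above Ab in this key is C, lowered to Cb by the flat.
A fourth above Ab in this key is Db.
A sixth above Ab in this key is F.
Together with the bass Ab, this spells Db dominant seventh in second inversion.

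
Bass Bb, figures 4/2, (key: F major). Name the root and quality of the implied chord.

The figures 4/2 indicate a seventh chord in third inversion.
In third inversion the root lies a second above the bass: a second above Bb in F major is C.
The chord tones are Bb, C, E, G, giving C dominant seventh.

C dominant seventh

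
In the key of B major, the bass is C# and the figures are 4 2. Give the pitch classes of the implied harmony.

The written figures 4 2 are shorthand for 6/4/2: the 6 is implied.
A second above C# in this key is D#.
A fourth above C# in this key is F#.
A sixth above C# in this key is A#.
Together with the bass C#, this spells D# minor seventh in third inversion.

C#, D#, F#, A#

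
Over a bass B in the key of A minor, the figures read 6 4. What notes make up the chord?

A fourth above B in this key is E.
A sixth above B in this key is G.
Together with the bass B, this spells E minor in second inversion.

B, E, G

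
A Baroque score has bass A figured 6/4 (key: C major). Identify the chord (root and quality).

D minor

The figures 6/4 indicate a triad in second inversion.
In second inversion the root lies a fourth above the bass: a fourth above A in C major is D.
The chord tones are A, D, F, giving D minor.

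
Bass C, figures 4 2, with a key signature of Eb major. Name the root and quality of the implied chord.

D half-diminished seventh

The figures 4 2 indicate a seventh chord in third inversion.
In third inversion the root lies a second above the bass: a second above C in Eb major is D.
The chord tones are C, D, F, Ab, giving D half-diminished seventh.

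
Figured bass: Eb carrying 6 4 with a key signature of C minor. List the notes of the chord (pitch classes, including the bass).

Eb, Ab, C

A fourth above Eb in this key is Ab.
A sixth above Eb in this key is C.
Together with the bass Eb, this spells Ab major in second inversion.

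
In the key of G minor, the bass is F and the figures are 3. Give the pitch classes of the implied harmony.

F, A, C

The written figures 3 are shorthand for 5/3: the 5 is implied.
A third above F in this key is A.
A fifth above F in this key is C.
Together with the bass F, this spells F major in root position.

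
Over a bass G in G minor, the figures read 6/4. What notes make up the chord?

G, C, Eb

A fourth above G in this key is C.
A sixth above G in this key is Eb.
Together with the bass G, this spells C minor in second inversion.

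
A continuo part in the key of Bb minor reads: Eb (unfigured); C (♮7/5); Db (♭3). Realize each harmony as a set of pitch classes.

Eb (5/3): Eb, Gb, Bb.
C (♮7/5/3): C, Eb, Gb, B.
Db (5/b3): Db, Fb, Ab.

Eb, Gb, Bb | C, Eb, Gb, B | Db, Fb, Ab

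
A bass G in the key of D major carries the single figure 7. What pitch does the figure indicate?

Counting 6 letter steps above G lands on F; in D major, that letter is F#.

F#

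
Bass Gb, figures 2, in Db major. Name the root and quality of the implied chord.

The figures 2 indicate a seventh chord in third inversion.
In third inversion the root lies a second above the bass: a second above Gb in Db major is Ab.
The chord tones are Gb, Ab, C, Eb, giving Ab dominant seventh.

Ab dominant seventh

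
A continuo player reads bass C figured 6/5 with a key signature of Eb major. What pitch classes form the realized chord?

The written figures 6/5 are shorthand for 6/5/3: the 3 is implied.
A third above C in this key is Eb.
A fifth above C in this key is G.
A sixth above C in this key is Ab.
Together with the bass C, this spells Ab major seventh in first inversion.

C, Eb, G, Ab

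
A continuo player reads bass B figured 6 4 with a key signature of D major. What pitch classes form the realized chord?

A fourth above B in this key is E.
A sixth above B in this key is G.
Together with the bass B, this spells E minor in second inversion.

B, E, G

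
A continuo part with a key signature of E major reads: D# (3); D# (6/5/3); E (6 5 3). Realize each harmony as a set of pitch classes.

D#, F#, A | D#, F#, A, B | E, G#, B, C#

D# (5/3): D#, F#, A.
D# (6/5/3): D#, F#, A, B.
E (6/5/3): E, G#, B, C#.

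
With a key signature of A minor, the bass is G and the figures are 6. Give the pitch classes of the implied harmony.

The written figures 6 are shorthand for 6/3: the 3 is implied.
A third above G in this key is B.
A sixth above G in this key is E.
Together with the bass G, this spells E minor in first inversion.

G, B, E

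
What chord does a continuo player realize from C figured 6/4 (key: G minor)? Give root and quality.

The figures 6/4 indicate a triad in second inversion.
In second inversion the root lies a fourth above the bass: a fourth above C in G minor is F.
The chord tones are C, F, A, giving F major.

F major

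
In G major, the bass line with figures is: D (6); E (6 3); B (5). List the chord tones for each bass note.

D (6/3): D, F#, B.
E (6/3): E, G, C.
B (5/3): B, D, F#.

D, F#, B | E, G, C | B, D, F#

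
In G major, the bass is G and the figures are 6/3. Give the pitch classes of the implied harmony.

A third above G in this key is B.
A sixth above G in this key is E.
Together with the bass G, this spells E minor in first inversion.

G, B, E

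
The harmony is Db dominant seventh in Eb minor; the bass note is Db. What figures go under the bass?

Db is the root of Db dominant seventh, so the chord is in root position.
A seventh chord in root position is figured 7/5/3, conventionally abbreviated 7.

7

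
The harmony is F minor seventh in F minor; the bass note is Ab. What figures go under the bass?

Ab is the third of F minor seventh, so the chord is in first inversion.
A seventh chord in first inversion is figured 6/5/3, conventionally abbreviated 6/5.

6/5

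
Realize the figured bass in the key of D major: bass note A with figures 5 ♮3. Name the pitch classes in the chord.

A, C, E

A third above A in this key is C#, made natural (C) by the ♮ figure.
A fifth above A in this key is E.
Together with the bass A, this spells A minor in root position.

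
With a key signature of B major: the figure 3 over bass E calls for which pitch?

G#

Counting 2 letter steps above E lands on G; in B major, that letter is G#.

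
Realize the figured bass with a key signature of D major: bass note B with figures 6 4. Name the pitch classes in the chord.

B, E, G

A fourth above B in this key is E.
A sixth above B in this key is G.
Together with the bass B, this spells E minor in second inversion.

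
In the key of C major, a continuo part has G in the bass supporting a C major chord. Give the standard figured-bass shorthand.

G is the fifth of C major, so the chord is in second inversion.
A triad in second inversion is figured 6/4, conventionally abbreviated 6/4.

6/4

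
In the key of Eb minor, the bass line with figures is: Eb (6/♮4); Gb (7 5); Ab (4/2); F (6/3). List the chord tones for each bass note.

Eb (6/♮4): Eb, A, Cb.
Gb (7/5/3): Gb, Bb, Db, F.
Ab (6/4/2): Ab, Bb, Db, F.
F (6/3): F, Ab, Db.

Eb, A, Cb | Gb, Bb, Db, F | Ab, Bb, Db, F | F, Ab, Db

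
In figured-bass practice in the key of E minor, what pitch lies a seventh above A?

Counting 6 letter steps above A lands on G; in E minor, that letter is G.

G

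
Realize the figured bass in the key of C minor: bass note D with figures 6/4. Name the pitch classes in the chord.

D, G, Bb

A fourth above D in this key is G.
A sixth above D in this key is Bb.
Together with the bass D, this spells G minor in second inversion.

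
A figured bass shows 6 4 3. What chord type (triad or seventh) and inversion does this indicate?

Intervals of 6/4/3 above the bass form a seventh chord; the bass is the fifth, so this is second inversion.

seventh chord, second inversion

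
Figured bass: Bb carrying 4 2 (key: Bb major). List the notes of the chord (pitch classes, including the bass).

Bb, C, Eb, G

The written figures 4 2 are shorthand for 6/4/2: the 6 is implied.
A second above Bb in this key is C.
A fourth above Bb in this key is Eb.
A sixth above Bb in this key is G.
Together with the bass Bb, this spells C minor seventh in third inversion.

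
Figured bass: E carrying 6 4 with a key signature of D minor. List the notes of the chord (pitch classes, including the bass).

E, A, C

A fourth above E in this key is A.
A sixth above E in this key is C.
Together with the bass E, this spells A minor in second inversion.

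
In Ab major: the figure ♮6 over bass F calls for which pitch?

Counting 5 letter steps above F lands on D; in Ab major, that letter is Db.
The ♮6 figure makes it natural, giving D.

D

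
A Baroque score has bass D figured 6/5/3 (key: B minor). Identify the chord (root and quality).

The figures 6/5/3 indicate a seventh chord in first inversion.
In first inversion the root lies a sixth above the bass: a sixth above D in B minor is B.
The chord tones are D, F#, A, B, giving B minor seventh.

B minor seventh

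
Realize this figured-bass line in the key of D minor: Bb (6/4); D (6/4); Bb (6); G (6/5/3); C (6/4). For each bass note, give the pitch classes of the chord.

Bb, E, G | D, G, Bb | Bb, D, G | G, Bb, D, E | C, F, A

Bb (6/4): Bb, E, G.
D (6/4): D, G, Bb.
Bb (6/3): Bb, D, G.
G (6/5/3): G, Bb, D, E.
C (6/4): C, F, A.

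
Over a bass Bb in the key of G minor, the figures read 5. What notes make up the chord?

The written figures 5 are shorthand for 5/3: the 3 is implied.
A third above Bb in this key is D.
A fifth above Bb in this key is F.
Together with the bass Bb, this spells Bb major in root position.

Bb, D, F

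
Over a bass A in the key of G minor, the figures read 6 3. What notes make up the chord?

A, C, F

A third above A in this key is C.
A sixth above A in this key is F.
Together with the bass A, this spells F major in first inversion.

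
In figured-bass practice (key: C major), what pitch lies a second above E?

F

Counting 1 letter step above E lands on F; in C major, that letter is F.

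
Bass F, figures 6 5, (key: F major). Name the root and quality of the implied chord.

The figures 6 5 indicate a seventh chord in first inversion.
In first inversion the root lies a sixth above the bass: a sixth above F in F major is D.
The chord tones are F, A, C, D, giving D minor seventh.

D minor seventh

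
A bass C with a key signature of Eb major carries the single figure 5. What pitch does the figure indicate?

Counting 4 letter steps above C lands on G; in Eb major, that letter is G.

G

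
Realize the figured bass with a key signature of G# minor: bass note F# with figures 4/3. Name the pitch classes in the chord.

F#, A#, B, D#

The written figures 4/3 are shorthand for 6/4/3: the 6 is implied.
A third above F# in this key is A#.
A fourth above F# in this key is B.
A sixth above F# in this key is D#.
Together with the bass F#, this spells B major seventh in second inversion.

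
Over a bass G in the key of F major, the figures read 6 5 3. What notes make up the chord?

G, Bb, D, E

A third above G in this key is Bb.
A fifth above G in this key is D.
A sixth above G in this key is E.
Together with the bass G, this spells E half-diminished seventh in first inversion.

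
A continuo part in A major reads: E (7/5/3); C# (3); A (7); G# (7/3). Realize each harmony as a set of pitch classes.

E, G#, B, D | C#, E, G# | A, C#, E, G# | G#, B, D, F#

E (7/5/3): E, G#, B, D.
C# (5/3): C#, E, G#.
A (7/5/3): A, C#, E, G#.
G# (7/5/3): G#, B, D, F#.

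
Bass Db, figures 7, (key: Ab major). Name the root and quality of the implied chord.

Db major seventh

The figures 7 indicate a seventh chord in root position.
In root position the bass is the root, so the root is Db.
The chord tones are Db, F, Ab, C, giving Db major seventh.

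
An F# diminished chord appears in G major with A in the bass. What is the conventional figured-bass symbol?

6

A is the third of F# diminished, so the chord is in first inversion.
A triad in first inversion is figured 6/3, conventionally abbreviated 6.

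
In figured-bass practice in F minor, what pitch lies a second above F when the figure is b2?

Counting 1 letter step above F lands on G; in F minor, that letter is G.
The b2 figure lowers it a semitone, giving Gb.

Gb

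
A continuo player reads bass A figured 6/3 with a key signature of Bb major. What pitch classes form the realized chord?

A, C, F

A third above A in this key is C.
A sixth above A in this key is F.
Together with the bass A, this spells F major in first inversion.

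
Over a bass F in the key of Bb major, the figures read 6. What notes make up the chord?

F, A, D

The written figures 6 are shorthand for 6/3: the 3 is implied.
A third above F in this key is A.
A sixth above F in this key is D.
Together with the bass F, this spells D minor in first inversion.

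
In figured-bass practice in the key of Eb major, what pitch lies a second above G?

Counting 1 letter step above G lands on A; in Eb major, that letter is Ab.

Ab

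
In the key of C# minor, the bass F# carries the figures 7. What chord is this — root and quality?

F# minor seventh

The figures 7 indicate a seventh chord in root position.
In root position the bass is the root, so the root is F#.
The chord tones are F#, A, C#, E, giving F# minor seventh.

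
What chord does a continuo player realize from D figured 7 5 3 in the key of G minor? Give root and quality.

The figures 7 5 3 indicate a seventh chord in root position.
In root position the bass is the root, so the root is D.
The chord tones are D, F, A, C, giving D minor seventh.

D minor seventh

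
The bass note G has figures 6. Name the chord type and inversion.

triad, first inversion

6 is shorthand for 6/3.
Intervals of 6/3 above the bass form a triad; the bass is the third, so this is first inversion.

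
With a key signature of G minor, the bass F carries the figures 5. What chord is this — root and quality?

The figures 5 indicate a triad in root position.
In root position the bass is the root, so the root is F.
The chord tones are F, A, C, giving F major.

F major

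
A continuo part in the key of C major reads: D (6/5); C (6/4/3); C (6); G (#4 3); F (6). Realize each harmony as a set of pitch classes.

D, F, A, B | C, E, F, A | C, E, A | G, B, C#, E | F, A, D

D (6/5/3): D, F, A, B.
C (6/4/3): C, E, F, A.
C (6/3): C, E, A.
G (6/#4/3): G, B, C#, E.
F (6/3): F, A, D.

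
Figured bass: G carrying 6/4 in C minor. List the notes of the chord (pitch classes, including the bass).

A fourth above G in this key is C.
A sixth above G in this key is Eb.
Together with the bass G, this spells C minor in second inversion.

G, C, Eb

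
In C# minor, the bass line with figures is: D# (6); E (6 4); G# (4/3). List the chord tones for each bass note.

D#, F#, B | E, A, C# | G#, B, C#, E

D# (6/3): D#, F#, B.
E (6/4): E, A, C#.
G# (6/4/3): G#, B, C#, E.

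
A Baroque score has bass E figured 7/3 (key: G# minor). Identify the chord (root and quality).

The figures 7/3 indicate a seventh chord in root position.
In root position the bass is the root, so the root is E.
The chord tones are E, G#, B, D#, giving E major seventh.

E major seventh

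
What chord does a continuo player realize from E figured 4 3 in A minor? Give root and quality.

A minor seventh

The figures 4 3 indicate a seventh chord in second inversion.
In second inversion the root lies a fourth above the bass: a fourth above E in A minor is A.
The chord tones are E, G, A, C, giving A minor seventh.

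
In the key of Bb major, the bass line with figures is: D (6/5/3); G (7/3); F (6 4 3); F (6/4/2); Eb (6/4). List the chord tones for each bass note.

D (6/5/3): D, F, A, Bb.
G (7/5/3): G, Bb, D, F.
F (6/4/3): F, A, Bb, D.
F (6/4/2): F, G, Bb, D.
Eb (6/4): Eb, A, C.

D, F, A, Bb | G, Bb, D, F | F, A, Bb, D | F, G, Bb, D | Eb, A, C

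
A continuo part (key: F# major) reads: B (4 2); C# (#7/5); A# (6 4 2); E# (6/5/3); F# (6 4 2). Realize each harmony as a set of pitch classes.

B (6/4/2): B, C#, E#, G#.
C# (#7/5/3): C#, E#, G#, B#.
A# (6/4/2): A#, B, D#, F#.
E# (6/5/3): E#, G#, B, C#.
F# (6/4/2): F#, G#, B, D#.

B, C#, E#, G# | C#, E#, G#, B# | A#, B, D#, F# | E#, G#, B, C# | F#, G#, B, D#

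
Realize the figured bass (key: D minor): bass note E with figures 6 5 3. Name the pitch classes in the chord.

A third above E in this key is G.
A fifth above E in this key is Bb.
A sixth above E in this key is C.
Together with the bass E, this spells C dominant seventh in first inversion.

E, G, Bb, C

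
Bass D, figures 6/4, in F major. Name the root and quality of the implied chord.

The figures 6/4 indicate a triad in second inversion.
In second inversion the root lies a fourth above the bass: a fourth above D in F major is G.
The chord tones are D, G, Bb, giving G minor.

G minor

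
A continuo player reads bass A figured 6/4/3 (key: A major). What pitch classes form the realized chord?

A, C#, D, F#

A third above A in this key is C#.
A fourth above A in this key is D.
A sixth above A in this key is F#.
Together with the bass A, this spells D major seventh in second inversion.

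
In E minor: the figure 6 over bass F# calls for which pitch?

Counting 5 letter steps above F# lands on D; in E minor, that letter is D.

D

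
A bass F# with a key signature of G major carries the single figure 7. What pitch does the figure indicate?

E

Counting 6 letter steps above F# lands on E; in G major, that letter is E.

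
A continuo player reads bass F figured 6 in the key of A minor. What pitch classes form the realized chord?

The written figures 6 are shorthand for 6/3: the 3 is implied.
A third above F in this key is A.
A sixth above F in this key is D.
Together with the bass F, this spells D minor in first inversion.

F, A, D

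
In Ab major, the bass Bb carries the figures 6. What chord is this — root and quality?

The figures 6 indicate a triad in first inversion.
In first inversion the root lies a sixth above the bass: a sixth above Bb in Ab major is G.
The chord tones are Bb, Db, G, giving G diminished.

G diminished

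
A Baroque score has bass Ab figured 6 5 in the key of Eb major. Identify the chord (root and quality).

F minor seventh

The figures 6 5 indicate a seventh chord in first inversion.
In first inversion the root lies a sixth above the bass: a sixth above Ab in Eb major is F.
The chord tones are Ab, C, Eb, F, giving F minor seventh.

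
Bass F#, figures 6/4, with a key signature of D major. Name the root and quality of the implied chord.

B minor

The figures 6/4 indicate a triad in second inversion.
In second inversion the root lies a fourth above the bass: a fourth above F# in D major is B.
The chord tones are F#, B, D, giving B minor.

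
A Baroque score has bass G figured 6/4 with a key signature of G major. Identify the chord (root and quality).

C major

The figures 6/4 indicate a triad in second inversion.
In second inversion the root lies a fourth above the bass: a fourth above G in G major is C.
The chord tones are G, C, E, giving C major.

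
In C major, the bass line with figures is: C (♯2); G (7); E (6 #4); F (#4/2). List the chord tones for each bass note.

C (6/4/#2): C, D#, F, A.
G (7/5/3): G, B, D, F.
E (6/#4): E, A#, C.
F (6/#4/2): F, G, B#, D.

C, D#, F, A | G, B, D, F | E, A#, C | F, G, B#, D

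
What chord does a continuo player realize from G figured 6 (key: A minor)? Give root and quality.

The figures 6 indicate a triad in first inversion.
In first inversion the root lies a sixth above the bass: a sixth above G in A minor is E.
The chord tones are G, B, E, giving E minor.

E minor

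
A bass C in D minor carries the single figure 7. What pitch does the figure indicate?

Bb

Counting 6 letter steps above C lands on B; in D minor, that letter is Bb.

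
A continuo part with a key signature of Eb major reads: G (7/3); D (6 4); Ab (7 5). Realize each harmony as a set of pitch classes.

G, Bb, D, F | D, G, Bb | Ab, C, Eb, G

G (7/5/3): G, Bb, D, F.
D (6/4): D, G, Bb.
Ab (7/5/3): Ab, C, Eb, G.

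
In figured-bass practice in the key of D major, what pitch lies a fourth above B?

E

Counting 3 letter steps above B lands on E; in D major, that letter is E.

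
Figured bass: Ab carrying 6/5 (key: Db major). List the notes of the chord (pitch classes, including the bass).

The written figures 6/5 are shorthand for 6/5/3: the 3 is implied.
A third above Ab in this key is C.
A fifth above Ab in this key is Eb.
A sixth above Ab in this key is F.
Together with the bass Ab, this spells F minor seventh in first inversion.

Ab, C, Eb, F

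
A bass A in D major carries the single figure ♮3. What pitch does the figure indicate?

C

Counting 2 letter steps above A lands on C; in D major, that letter is C#.
The ♮3 figure makes it natural, giving C.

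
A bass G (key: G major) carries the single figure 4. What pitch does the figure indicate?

Counting 3 letter steps above G lands on C; in G major, that letter is C.

C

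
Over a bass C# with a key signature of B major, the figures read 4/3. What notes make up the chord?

C#, E, F#, A#

The written figures 4/3 are shorthand for 6/4/3: the 6 is implied.
A third above C# in this key is E.
A fourth above C# in this key is F#.
A sixth above C# in this key is A#.
Together with the bass C#, this spells F# dominant seventh in second inversion.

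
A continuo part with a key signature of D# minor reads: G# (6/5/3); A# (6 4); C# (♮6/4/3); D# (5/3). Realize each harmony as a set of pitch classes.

G# (6/5/3): G#, B, D#, E#.
A# (6/4): A#, D#, F#.
C# (♮6/4/3): C#, E#, F#, A.
D# (5/3): D#, F#, A#.

G#, B, D#, E# | A#, D#, F# | C#, E#, F#, A | D#, F#, A#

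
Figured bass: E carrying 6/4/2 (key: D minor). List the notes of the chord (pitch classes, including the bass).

A second above E in this key is F.
A fourth above E in this key is A.
A sixth above E in this key is C.
Together with the bass E, this spells F major seventh in third inversion.

E, F, A, C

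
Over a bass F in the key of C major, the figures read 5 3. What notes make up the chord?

A third above F in this key is A.
A fifth above F in this key is C.
Together with the bass F, this spells F major in root position.

F, A, C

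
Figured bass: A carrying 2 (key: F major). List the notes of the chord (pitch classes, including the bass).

A, Bb, D, F

The written figures 2 are shorthand for 6/4/2: the 6/4 are implied.
A second above A in this key is Bb.
A fourth above A in this key is D.
A sixth above A in this key is F.
Together with the bass A, this spells Bb major seventh in third inversion.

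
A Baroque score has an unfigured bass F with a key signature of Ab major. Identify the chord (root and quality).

F minor

An unfigured bass indicates a triad in root position.
In root position the bass is the root, so the root is F.
The chord tones are F, Ab, C, giving F minor.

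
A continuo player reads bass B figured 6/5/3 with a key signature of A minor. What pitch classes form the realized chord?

A third above B in this key is D.
A fifth above B in this key is F.
A sixth above B in this key is G.
Together with the bass B, this spells G dominant seventh in first inversion.

B, D, F, G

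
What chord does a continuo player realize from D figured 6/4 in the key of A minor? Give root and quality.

G major

The figures 6/4 indicate a triad in second inversion.
In second inversion the root lies a fourth above the bass: a fourth above D in A minor is G.
The chord tones are D, G, B, giving G major.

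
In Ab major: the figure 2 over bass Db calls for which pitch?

Counting 1 letter step above Db lands on E; in Ab major, that letter is Eb.

Eb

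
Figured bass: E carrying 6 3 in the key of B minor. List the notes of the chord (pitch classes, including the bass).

E, G, C#

A third above E in this key is G.
A sixth above E in this key is C#.
Together with the bass E, this spells C# diminished in first inversion.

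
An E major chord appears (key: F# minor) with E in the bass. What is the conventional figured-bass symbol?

no figures

E is the root of E major, so the chord is in root position.
A triad in root position is figured 5/3, conventionally abbreviated (no figures — root-position triad).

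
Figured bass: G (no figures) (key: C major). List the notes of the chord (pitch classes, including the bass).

An unfigured bass implies 5/3.
A third above G in this key is B.
A fifth above G in this key is D.
Together with the bass G, this spells G major in root position.

G, B, D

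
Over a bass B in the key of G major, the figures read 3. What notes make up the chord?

B, D, F#

The written figures 3 are shorthand for 5/3: the 5 is implied.
A third above B in this key is D.
A fifth above B in this key is F#.
Together with the bass B, this spells B minor in root position.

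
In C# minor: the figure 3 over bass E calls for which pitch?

Counting 2 letter steps above E lands on G; in C# minor, that letter is G#.

G#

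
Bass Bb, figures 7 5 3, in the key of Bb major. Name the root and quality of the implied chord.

The figures 7 5 3 indicate a seventh chord in root position.
In root position the bass is the root, so the root is Bb.
The chord tones are Bb, D, F, A, giving Bb major seventh.

Bb major seventh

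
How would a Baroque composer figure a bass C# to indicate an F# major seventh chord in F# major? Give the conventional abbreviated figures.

4/3

C# is the fifth of F# major seventh, so the chord is in second inversion.
A seventh chord in second inversion is figured 6/4/3, conventionally abbreviated 4/3.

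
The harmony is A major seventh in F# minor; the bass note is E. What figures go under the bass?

E is the fifth of A major seventh, so the chord is in second inversion.
A seventh chord in second inversion is figured 6/4/3, conventionally abbreviated 4/3.

4/3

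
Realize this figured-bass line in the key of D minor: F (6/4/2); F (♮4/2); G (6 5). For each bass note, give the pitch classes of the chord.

F (6/4/2): F, G, Bb, D.
F (6/♮4/2): F, G, B, D.
G (6/5/3): G, Bb, D, E.

F, G, Bb, D | F, G, B, D | G, Bb, D, E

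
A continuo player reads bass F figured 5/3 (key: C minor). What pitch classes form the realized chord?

F, Ab, C

A third above F in this key is Ab.
A fifth above F in this key is C.
Together with the bass F, this spells F minor in root position.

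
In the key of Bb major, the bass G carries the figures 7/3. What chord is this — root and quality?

G minor seventh

The figures 7/3 indicate a seventh chord in root position.
In root position the bass is the root, so the root is G.
The chord tones are G, Bb, D, F, giving G minor seventh.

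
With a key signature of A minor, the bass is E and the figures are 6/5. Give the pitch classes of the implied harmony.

E, G, B, C

The written figures 6/5 are shorthand for 6/5/3: the 3 is implied.
A third above E in this key is G.
A fifth above E in this key is B.
A sixth above E in this key is C.
Together with the bass E, this spells C major seventh in first inversion.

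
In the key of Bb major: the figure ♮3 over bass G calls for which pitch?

Counting 2 letter steps above G lands on B; in Bb major, that letter is Bb.
The ♮3 figure makes it natural, giving B.

B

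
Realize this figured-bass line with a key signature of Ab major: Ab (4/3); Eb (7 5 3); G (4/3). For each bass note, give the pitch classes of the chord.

Ab, C, Db, F | Eb, G, Bb, Db | G, Bb, C, Eb

Ab (6/4/3): Ab, C, Db, F.
Eb (7/5/3): Eb, G, Bb, Db.
G (6/4/3): G, Bb, C, Eb.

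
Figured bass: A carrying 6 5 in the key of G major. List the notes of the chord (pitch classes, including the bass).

The written figures 6 5 are shorthand for 6/5/3: the 3 is implied.
A third above A in this key is C.
A fifth above A in this key is E.
A sixth above A in this key is F#.
Together with the bass A, this spells F# half-diminished seventh in first inversion.

A, C, E, F#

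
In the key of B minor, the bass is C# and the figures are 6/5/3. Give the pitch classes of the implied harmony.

A third above C# in this key is E.
A fifth above C# in this key is G.
A sixth above C# in this key is A.
Together with the bass C#, this spells A dominant seventh in first inversion.

C#, E, G, A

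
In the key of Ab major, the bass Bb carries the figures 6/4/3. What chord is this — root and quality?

Eb dominant seventh

The figures 6/4/3 indicate a seventh chord in second inversion.
In second inversion the root lies a fourth above the bass: a fourth above Bb in Ab major is Eb.
The chord tones are Bb, Db, Eb, G, giving Eb dominant seventh.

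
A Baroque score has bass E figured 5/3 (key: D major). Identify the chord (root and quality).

The figures 5/3 indicate a triad in root position.
In root position the bass is the root, so the root is E.
The chord tones are E, G, B, giving E minor.

E minor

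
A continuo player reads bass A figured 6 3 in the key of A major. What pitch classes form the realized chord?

A third above A in this key is C#.
A sixth above A in this key is F#.
Together with the bass A, this spells F# minor in first inversion.

A, C#, F#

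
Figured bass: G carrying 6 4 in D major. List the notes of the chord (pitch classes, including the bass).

A fourth above G in this key is C#.
A sixth above G in this key is E.
Together with the bass G, this spells C# diminished in second inversion.

G, C#, E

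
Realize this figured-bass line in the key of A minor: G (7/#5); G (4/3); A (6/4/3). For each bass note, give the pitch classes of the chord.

G (7/#5/3): G, B, D#, F.
G (6/4/3): G, B, C, E.
A (6/4/3): A, C, D, F.

G, B, D#, F | G, B, C, E | A, C, D, F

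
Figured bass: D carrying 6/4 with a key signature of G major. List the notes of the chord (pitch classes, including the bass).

D, G, B

A fourth above D in this key is G.
A sixth above D in this key is B.
Together with the bass D, this spells G major in second inversion.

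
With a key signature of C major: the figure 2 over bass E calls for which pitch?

Counting 1 letter step above E lands on F; in C major, that letter is F.

F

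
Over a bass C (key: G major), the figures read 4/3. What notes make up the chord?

C, E, F#, A

The written figures 4/3 are shorthand for 6/4/3: the 6 is implied.
A third above C in this key is E.
A fourth above C in this key is F#.
A sixth above C in this key is A.
Together with the bass C, this spells F# half-diminished seventh in second inversion.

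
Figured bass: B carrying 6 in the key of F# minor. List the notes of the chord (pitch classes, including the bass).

The written figures 6 are shorthand for 6/3: the 3 is implied.
A third above B in this key is D.
A sixth above B in this key is G#.
Together with the bass B, this spells G# diminished in first inversion.

B, D, G#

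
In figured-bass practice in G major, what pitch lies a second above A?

B

Counting 1 letter step above A lands on B; in G major, that letter is B.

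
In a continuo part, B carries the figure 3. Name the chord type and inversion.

3 is shorthand for 5/3.
Intervals of 5/3 above the bass form a triad; the bass is the root, so this is root position.

triad, root position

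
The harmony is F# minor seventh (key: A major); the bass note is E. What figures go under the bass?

E is the seventh of F# minor seventh, so the chord is in third inversion.
A seventh chord in third inversion is figured 6/4/2, conventionally abbreviated 4/2.

4/2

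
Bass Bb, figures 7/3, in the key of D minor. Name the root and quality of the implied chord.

The figures 7/3 indicate a seventh chord in root position.
In root position the bass is the root, so the root is Bb.
The chord tones are Bb, D, F, A, giving Bb major seventh.

Bb major seventh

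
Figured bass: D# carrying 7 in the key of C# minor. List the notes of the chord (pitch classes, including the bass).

D#, F#, A, C#

The written figures 7 are shorthand for 7/5/3: the 5/3 are implied.
A third above D# in this key is F#.
A fifth above D# in this key is A.
A seventh above D# in this key is C#.
Together with the bass D#, this spells D# half-diminished seventh in root position.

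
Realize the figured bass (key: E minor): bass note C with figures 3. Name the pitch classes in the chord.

C, E, G

The written figures 3 are shorthand for 5/3: the 5 is implied.
A third above C in this key is E.
A fifth above C in this key is G.
Together with the bass C, this spells C major in root position.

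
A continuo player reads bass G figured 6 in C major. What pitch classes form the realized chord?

G, B, E

The written figures 6 are shorthand for 6/3: the 3 is implied.
A third above G in this key is B.
A sixth above G in this key is E.
Together with the bass G, this spells E minor in first inversion.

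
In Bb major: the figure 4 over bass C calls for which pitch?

Counting 3 letter steps above C lands on F; in Bb major, that letter is F.

F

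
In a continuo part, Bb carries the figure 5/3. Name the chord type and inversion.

Intervals of 5/3 above the bass form a triad; the bass is the root, so this is root position.

triad, root position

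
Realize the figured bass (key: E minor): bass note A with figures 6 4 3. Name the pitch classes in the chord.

A, C, D, F#

A third above A in this key is C.
A fourth above A in this key is D.
A sixth above A in this key is F#.
Together with the bass A, this spells D dominant seventh in second inversion.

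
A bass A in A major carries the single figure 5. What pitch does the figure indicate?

E

Counting 4 letter steps above A lands on E; in A major, that letter is E.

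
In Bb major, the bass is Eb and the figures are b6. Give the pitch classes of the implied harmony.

Eb, G, Cb

The written figures b6 are shorthand for 6/3: the 3 is implied.
A third above Eb in this key is G.
A sixth above Eb in this key is C, lowered to Cb by the flat.
Together with the bass Eb, this spells Cb augmented in first inversion.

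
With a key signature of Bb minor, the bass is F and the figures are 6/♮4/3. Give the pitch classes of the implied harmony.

F, Ab, B, Db

A third above F in this key is Ab.
A fourth above F in this key is Bb, made natural (B) by the ♮ figure.
A sixth above F in this key is Db.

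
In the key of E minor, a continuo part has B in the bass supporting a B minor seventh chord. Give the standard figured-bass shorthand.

7

B is the root of B minor seventh, so the chord is in root position.
A seventh chord in root position is figured 7/5/3, conventionally abbreviated 7.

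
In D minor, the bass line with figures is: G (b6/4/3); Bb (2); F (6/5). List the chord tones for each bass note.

G (b6/4/3): G, Bb, C, Eb.
Bb (6/4/2): Bb, C, E, G.
F (6/5/3): F, A, C, D.

G, Bb, C, Eb | Bb, C, E, G | F, A, C, D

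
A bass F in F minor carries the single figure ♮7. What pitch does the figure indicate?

Counting 6 letter steps above F lands on E; in F minor, that letter is Eb.
The ♮7 figure makes it natural, giving E.

E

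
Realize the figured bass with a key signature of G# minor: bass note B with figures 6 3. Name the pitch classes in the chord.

B, D#, G#

A third above B in this key is D#.
A sixth above B in this key is G#.
Together with the bass B, this spells G# minor in first inversion.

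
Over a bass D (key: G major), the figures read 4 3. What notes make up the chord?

D, F#, G, B

The written figures 4 3 are shorthand for 6/4/3: the 6 is implied.
A third above D in this key is F#.
A fourth above D in this key is G.
A sixth above D in this key is B.
Together with the bass D, this spells G major seventh in second inversion.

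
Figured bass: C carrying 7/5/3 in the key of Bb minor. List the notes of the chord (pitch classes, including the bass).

A third above C in this key is Eb.
A fifth above C in this key is Gb.
A seventh above C in this key is Bb.
Together with the bass C, this spells C half-diminished seventh in root position.

C, Eb, Gb, Bb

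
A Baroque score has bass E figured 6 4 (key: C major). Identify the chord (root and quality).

The figures 6 4 indicate a triad in second inversion.
In second inversion the root lies a fourth above the bass: a fourth above E in C major is A.
The chord tones are E, A, C, giving A minor.

A minor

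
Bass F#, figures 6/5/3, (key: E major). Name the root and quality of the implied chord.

D# half-diminished seventh

The figures 6/5/3 indicate a seventh chord in first inversion.
In first inversion the root lies a sixth above the bass: a sixth above F# in E major is D#.
The chord tones are F#, A, C#, D#, giving D# half-diminished seventh.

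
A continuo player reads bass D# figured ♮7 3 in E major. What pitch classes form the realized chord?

The written figures ♮7 3 are shorthand for 7/5/3: the 5 is implied.
A third above D# in this key is F#.
A fifth above D# in this key is A.
A seventh above D# in this key is C#, made natural (C) by the ♮ figure.
Together with the bass D#, this spells D# diminished seventh in root position.

D#, F#, A, C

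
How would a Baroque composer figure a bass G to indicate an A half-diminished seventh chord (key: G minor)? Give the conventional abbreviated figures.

4/2

G is the seventh of A half-diminished seventh, so the chord is in third inversion.
A seventh chord in third inversion is figured 6/4/2, conventionally abbreviated 4/2.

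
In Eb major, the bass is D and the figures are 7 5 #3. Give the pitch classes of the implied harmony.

D, F#, Ab, C

A third above D in this key is F, raised to F# by the sharp.
A fifth above D in this key is Ab.
A seventh above D in this key is C.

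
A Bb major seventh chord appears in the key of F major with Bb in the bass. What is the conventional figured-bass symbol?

Bb is the root of Bb major seventh, so the chord is in root position.
A seventh chord in root position is figured 7/5/3, conventionally abbreviated 7.

7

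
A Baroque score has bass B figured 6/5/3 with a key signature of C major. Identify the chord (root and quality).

The figures 6/5/3 indicate a seventh chord in first inversion.
In first inversion the root lies a sixth above the bass: a sixth above B in C major is G.
The chord tones are B, D, F, G, giving G dominant seventh.

G dominant seventh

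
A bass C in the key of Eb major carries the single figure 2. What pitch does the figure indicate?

Counting 1 letter step above C lands on D; in Eb major, that letter is D.

D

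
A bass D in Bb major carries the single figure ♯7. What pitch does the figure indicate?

C#

Counting 6 letter steps above D lands on C; in Bb major, that letter is C.
The #7 figure raises it a semitone, giving C#.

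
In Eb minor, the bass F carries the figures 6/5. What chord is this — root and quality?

The figures 6/5 indicate a seventh chord in first inversion.
In first inversion the root lies a sixth above the bass: a sixth above F in Eb minor is Db.
The chord tones are F, Ab, Cb, Db, giving Db dominant seventh.

Db dominant seventh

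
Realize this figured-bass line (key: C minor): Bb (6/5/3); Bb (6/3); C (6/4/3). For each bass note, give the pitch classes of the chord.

Bb, D, F, G | Bb, D, G | C, Eb, F, Ab

Bb (6/5/3): Bb, D, F, G.
Bb (6/3): Bb, D, G.
C (6/4/3): C, Eb, F, Ab.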